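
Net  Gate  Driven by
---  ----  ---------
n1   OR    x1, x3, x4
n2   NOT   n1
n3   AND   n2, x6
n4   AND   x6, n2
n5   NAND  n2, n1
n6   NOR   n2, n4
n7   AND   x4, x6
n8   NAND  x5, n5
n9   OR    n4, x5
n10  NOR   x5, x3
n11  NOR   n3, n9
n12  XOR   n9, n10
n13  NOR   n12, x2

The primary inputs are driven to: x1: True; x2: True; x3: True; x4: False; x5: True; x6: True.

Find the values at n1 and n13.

n1 = True, n13 = False

n1 = x1 OR x3 OR x4 = True OR True OR False = True
n2 = NOT n1 = NOT True = False
n4 = x6 AND n2 = True AND False = False
n9 = n4 OR x5 = False OR True = True
n10 = x5 NOR x3 = True NOR True = False
n12 = n9 XOR n10 = True XOR False = True
n13 = n12 NOR x2 = True NOR True = False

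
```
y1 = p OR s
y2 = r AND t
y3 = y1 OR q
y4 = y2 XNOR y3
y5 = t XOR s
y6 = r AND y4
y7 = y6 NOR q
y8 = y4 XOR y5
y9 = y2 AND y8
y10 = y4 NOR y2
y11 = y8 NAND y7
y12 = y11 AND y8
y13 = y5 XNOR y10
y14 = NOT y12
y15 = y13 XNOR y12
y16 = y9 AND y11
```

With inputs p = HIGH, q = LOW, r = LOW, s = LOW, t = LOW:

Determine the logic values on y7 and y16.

y7 = HIGH, y16 = LOW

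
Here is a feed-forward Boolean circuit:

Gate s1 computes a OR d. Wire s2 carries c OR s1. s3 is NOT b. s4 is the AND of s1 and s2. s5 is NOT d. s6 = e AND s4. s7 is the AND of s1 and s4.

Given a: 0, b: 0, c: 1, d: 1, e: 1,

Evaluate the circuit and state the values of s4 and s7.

s1 = a OR d = 0 OR 1 = 1
s2 = c OR s1 = 1 OR 1 = 1
s4 = s1 AND s2 = 1 AND 1 = 1
s7 = s1 AND s4 = 1 AND 1 = 1

s4 = 1  s7 = 1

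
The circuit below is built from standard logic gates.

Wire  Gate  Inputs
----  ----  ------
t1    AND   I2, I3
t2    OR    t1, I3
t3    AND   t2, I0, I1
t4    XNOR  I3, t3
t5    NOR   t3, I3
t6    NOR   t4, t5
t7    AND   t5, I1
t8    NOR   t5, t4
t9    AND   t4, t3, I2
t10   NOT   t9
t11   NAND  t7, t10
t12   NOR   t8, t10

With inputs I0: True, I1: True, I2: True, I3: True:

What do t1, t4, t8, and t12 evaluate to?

t1 = I2 AND I3 = True AND True = True
t2 = t1 OR I3 = True OR True = True
t3 = t2 AND I0 AND I1 = True AND True AND True = True
t4 = I3 XNOR t3 = True XNOR True = True
t5 = t3 NOR I3 = True NOR True = False
t8 = t5 NOR t4 = False NOR True = False
t9 = t4 AND t3 AND I2 = True AND True AND True = True
t10 = NOT t9 = NOT True = False
t12 = t8 NOR t10 = False NOR False = True

t1 = True, t4 = True, t8 = False, t12 = True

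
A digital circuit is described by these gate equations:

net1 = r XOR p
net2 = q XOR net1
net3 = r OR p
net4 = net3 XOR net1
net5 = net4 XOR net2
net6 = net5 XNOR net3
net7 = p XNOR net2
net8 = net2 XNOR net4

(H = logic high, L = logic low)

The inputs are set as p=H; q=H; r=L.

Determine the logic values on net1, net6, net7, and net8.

net1 = H; net6 = L; net7 = L; net8 = H

net1 = r XOR p = L XOR H = H
net2 = q XOR net1 = H XOR H = L
net3 = r OR p = L OR H = H
net4 = net3 XOR net1 = H XOR H = L
net5 = net4 XOR net2 = L XOR L = L
net6 = net5 XNOR net3 = L XNOR H = L
net7 = p XNOR net2 = H XNOR L = L
net8 = net2 XNOR net4 = L XNOR L = H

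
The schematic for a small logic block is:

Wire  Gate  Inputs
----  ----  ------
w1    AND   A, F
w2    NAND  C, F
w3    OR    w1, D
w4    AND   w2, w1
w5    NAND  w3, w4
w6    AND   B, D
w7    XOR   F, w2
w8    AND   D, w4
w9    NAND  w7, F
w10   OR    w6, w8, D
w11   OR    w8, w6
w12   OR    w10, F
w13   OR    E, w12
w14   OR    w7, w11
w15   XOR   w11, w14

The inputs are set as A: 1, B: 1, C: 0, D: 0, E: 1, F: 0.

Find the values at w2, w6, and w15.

w1 = A AND F = 1 AND 0 = 0
w2 = C NAND F = 0 NAND 0 = 1
w4 = w2 AND w1 = 1 AND 0 = 0
w6 = B AND D = 1 AND 0 = 0
w7 = F XOR w2 = 0 XOR 1 = 1
w8 = D AND w4 = 0 AND 0 = 0
w11 = w8 OR w6 = 0 OR 0 = 0
w14 = w7 OR w11 = 1 OR 0 = 1
w15 = w11 XOR w14 = 0 XOR 1 = 1

w2 = 1, w6 = 0, w15 = 1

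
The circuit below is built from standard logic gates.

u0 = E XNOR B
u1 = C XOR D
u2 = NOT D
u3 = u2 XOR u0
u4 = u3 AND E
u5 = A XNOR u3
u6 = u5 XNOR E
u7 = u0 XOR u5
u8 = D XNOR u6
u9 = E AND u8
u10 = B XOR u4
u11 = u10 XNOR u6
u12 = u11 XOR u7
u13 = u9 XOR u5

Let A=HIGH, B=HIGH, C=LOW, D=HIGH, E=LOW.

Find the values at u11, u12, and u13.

u0 = E XNOR B = LOW XNOR HIGH = LOW
u2 = NOT D = NOT HIGH = LOW
u3 = u2 XOR u0 = LOW XOR LOW = LOW
u4 = u3 AND E = LOW AND LOW = LOW
u5 = A XNOR u3 = HIGH XNOR LOW = LOW
u6 = u5 XNOR E = LOW XNOR LOW = HIGH
u7 = u0 XOR u5 = LOW XOR LOW = LOW
u8 = D XNOR u6 = HIGH XNOR HIGH = HIGH
u9 = E AND u8 = LOW AND HIGH = LOW
u10 = B XOR u4 = HIGH XOR LOW = HIGH
u11 = u10 XNOR u6 = HIGH XNOR HIGH = HIGH
u12 = u11 XOR u7 = HIGH XOR LOW = HIGH
u13 = u9 XOR u5 = LOW XOR LOW = LOW

u11 = HIGH  u12 = HIGH  u13 = LOW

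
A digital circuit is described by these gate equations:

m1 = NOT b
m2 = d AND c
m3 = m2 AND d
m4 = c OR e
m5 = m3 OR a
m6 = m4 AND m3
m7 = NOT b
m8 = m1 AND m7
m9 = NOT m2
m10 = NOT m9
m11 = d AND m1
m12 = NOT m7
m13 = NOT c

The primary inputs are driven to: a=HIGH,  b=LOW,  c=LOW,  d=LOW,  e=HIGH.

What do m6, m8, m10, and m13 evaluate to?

m6 = LOW  m8 = HIGH  m10 = LOW  m13 = HIGH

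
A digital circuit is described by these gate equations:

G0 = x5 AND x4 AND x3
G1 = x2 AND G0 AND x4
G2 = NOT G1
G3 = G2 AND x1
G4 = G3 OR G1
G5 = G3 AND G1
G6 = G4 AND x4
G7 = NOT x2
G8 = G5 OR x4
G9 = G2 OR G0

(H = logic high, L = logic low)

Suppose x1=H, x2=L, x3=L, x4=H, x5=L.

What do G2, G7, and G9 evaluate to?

G0 = x5 AND x4 AND x3 = L AND H AND L = L
G1 = x2 AND G0 AND x4 = L AND L AND H = L
G2 = NOT G1 = NOT L = H
G7 = NOT x2 = NOT L = H
G9 = G2 OR G0 = H OR L = H

G2 = H, G7 = H, G9 = H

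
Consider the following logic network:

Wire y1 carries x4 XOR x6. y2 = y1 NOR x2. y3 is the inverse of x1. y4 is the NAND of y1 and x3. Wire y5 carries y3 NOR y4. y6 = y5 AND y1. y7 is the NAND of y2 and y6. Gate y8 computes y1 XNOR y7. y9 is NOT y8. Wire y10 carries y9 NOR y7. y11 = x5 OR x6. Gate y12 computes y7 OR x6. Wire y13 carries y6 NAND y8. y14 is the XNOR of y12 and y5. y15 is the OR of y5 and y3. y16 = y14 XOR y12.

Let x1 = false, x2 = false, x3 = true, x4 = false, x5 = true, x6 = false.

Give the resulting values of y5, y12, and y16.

y1 = x4 XOR x6 = false XOR false = false
y2 = y1 NOR x2 = false NOR false = true
y3 = NOT x1 = NOT false = true
y4 = y1 NAND x3 = false NAND true = true
y5 = y3 NOR y4 = true NOR true = false
y6 = y5 AND y1 = false AND false = false
y7 = y2 NAND y6 = true NAND false = true
y12 = y7 OR x6 = true OR false = true
y14 = y12 XNOR y5 = true XNOR false = false
y16 = y14 XOR y12 = false XOR true = true

y5 = false  y12 = true  y16 = true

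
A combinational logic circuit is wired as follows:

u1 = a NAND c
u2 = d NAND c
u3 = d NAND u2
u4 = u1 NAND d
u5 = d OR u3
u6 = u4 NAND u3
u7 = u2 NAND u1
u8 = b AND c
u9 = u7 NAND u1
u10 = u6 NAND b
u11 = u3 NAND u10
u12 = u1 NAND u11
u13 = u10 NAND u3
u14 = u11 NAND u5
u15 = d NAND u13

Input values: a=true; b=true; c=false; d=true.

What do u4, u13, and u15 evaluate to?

u1 = a NAND c = true NAND false = true
u2 = d NAND c = true NAND false = true
u3 = d NAND u2 = true NAND true = false
u4 = u1 NAND d = true NAND true = false
u6 = u4 NAND u3 = false NAND false = true
u10 = u6 NAND b = true NAND true = false
u13 = u10 NAND u3 = false NAND false = true
u15 = d NAND u13 = true NAND true = false

u4 = false  u13 = true  u15 = false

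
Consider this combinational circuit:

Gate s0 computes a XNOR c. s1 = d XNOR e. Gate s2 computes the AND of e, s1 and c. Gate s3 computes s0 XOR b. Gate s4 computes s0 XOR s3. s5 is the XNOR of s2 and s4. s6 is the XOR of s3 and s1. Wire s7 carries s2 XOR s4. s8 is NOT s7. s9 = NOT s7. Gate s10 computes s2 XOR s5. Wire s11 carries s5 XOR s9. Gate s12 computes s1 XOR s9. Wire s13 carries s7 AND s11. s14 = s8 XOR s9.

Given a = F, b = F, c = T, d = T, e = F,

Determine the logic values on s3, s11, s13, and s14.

s3 = F  s11 = F  s13 = F  s14 = F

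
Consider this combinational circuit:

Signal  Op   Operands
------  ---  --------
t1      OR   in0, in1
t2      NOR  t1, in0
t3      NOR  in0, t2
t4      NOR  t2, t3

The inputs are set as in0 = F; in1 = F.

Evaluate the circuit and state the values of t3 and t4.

t1 = in0 OR in1 = F OR F = F
t2 = t1 NOR in0 = F NOR F = T
t3 = in0 NOR t2 = F NOR T = F
t4 = t2 NOR t3 = T NOR F = F

t3 = F, t4 = F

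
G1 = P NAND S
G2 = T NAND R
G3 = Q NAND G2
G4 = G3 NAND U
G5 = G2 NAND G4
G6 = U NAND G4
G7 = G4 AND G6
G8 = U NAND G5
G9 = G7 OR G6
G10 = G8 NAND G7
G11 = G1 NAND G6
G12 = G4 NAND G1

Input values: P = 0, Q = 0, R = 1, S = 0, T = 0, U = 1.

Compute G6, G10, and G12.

G1 = P NAND S = 0 NAND 0 = 1
G2 = T NAND R = 0 NAND 1 = 1
G3 = Q NAND G2 = 0 NAND 1 = 1
G4 = G3 NAND U = 1 NAND 1 = 0
G5 = G2 NAND G4 = 1 NAND 0 = 1
G6 = U NAND G4 = 1 NAND 0 = 1
G7 = G4 AND G6 = 0 AND 1 = 0
G8 = U NAND G5 = 1 NAND 1 = 0
G10 = G8 NAND G7 = 0 NAND 0 = 1
G12 = G4 NAND G1 = 0 NAND 1 = 1

G6 = 1  G10 = 1  G12 = 1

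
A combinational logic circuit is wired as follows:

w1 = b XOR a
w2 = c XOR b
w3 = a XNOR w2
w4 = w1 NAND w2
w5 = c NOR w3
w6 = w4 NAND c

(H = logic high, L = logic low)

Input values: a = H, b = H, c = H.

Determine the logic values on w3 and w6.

w3 = L; w6 = L

w1 = b XOR a = H XOR H = L
w2 = c XOR b = H XOR H = L
w3 = a XNOR w2 = H XNOR L = L
w4 = w1 NAND w2 = L NAND L = H
w6 = w4 NAND c = H NAND H = L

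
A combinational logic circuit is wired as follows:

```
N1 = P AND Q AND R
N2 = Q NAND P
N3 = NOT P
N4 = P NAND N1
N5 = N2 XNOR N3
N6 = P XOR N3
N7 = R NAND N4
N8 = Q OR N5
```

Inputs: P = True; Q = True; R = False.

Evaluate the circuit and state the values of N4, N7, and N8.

N4 = True, N7 = True, N8 = True

N1 = P AND Q AND R = True AND True AND False = False
N2 = Q NAND P = True NAND True = False
N3 = NOT P = NOT True = False
N4 = P NAND N1 = True NAND False = True
N5 = N2 XNOR N3 = False XNOR False = True
N7 = R NAND N4 = False NAND True = True
N8 = Q OR N5 = True OR True = True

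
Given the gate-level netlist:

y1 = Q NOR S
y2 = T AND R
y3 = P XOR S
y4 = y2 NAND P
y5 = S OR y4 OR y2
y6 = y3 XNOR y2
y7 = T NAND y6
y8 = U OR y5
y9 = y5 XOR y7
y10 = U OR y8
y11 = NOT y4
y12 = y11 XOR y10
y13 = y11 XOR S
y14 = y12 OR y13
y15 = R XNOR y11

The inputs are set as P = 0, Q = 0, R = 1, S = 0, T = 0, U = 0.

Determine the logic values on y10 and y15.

y2 = T AND R = 0 AND 1 = 0
y4 = y2 NAND P = 0 NAND 0 = 1
y5 = S OR y4 OR y2 = 0 OR 1 OR 0 = 1
y8 = U OR y5 = 0 OR 1 = 1
y10 = U OR y8 = 0 OR 1 = 1
y11 = NOT y4 = NOT 1 = 0
y15 = R XNOR y11 = 1 XNOR 0 = 0

y10 = 1, y15 = 0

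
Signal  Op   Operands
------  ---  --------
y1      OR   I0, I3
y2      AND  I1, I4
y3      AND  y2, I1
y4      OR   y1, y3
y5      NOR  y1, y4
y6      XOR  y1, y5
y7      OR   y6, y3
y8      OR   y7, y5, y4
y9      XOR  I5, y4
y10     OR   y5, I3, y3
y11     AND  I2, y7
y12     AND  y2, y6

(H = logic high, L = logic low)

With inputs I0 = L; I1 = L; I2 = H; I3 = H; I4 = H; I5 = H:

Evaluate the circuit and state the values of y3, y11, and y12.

y1 = I0 OR I3 = L OR H = H
y2 = I1 AND I4 = L AND H = L
y3 = y2 AND I1 = L AND L = L
y4 = y1 OR y3 = H OR L = H
y5 = y1 NOR y4 = H NOR H = L
y6 = y1 XOR y5 = H XOR L = H
y7 = y6 OR y3 = H OR L = H
y11 = I2 AND y7 = H AND H = H
y12 = y2 AND y6 = L AND H = L

y3 = L, y11 = H, y12 = L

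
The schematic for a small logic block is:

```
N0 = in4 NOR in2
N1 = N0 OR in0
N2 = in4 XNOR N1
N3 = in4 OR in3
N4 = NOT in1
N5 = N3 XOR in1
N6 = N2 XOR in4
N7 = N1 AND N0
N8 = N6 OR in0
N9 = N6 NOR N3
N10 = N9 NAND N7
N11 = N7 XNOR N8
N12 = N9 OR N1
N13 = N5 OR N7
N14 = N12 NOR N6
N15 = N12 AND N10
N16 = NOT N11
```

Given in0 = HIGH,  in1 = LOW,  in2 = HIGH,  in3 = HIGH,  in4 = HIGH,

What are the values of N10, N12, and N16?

N10 = HIGH  N12 = HIGH  N16 = HIGH

N0 = in4 NOR in2 = HIGH NOR HIGH = LOW
N1 = N0 OR in0 = LOW OR HIGH = HIGH
N2 = in4 XNOR N1 = HIGH XNOR HIGH = HIGH
N3 = in4 OR in3 = HIGH OR HIGH = HIGH
N6 = N2 XOR in4 = HIGH XOR HIGH = LOW
N7 = N1 AND N0 = HIGH AND LOW = LOW
N8 = N6 OR in0 = LOW OR HIGH = HIGH
N9 = N6 NOR N3 = LOW NOR HIGH = LOW
N10 = N9 NAND N7 = LOW NAND LOW = HIGH
N11 = N7 XNOR N8 = LOW XNOR HIGH = LOW
N12 = N9 OR N1 = LOW OR HIGH = HIGH
N16 = NOT N11 = NOT LOW = HIGH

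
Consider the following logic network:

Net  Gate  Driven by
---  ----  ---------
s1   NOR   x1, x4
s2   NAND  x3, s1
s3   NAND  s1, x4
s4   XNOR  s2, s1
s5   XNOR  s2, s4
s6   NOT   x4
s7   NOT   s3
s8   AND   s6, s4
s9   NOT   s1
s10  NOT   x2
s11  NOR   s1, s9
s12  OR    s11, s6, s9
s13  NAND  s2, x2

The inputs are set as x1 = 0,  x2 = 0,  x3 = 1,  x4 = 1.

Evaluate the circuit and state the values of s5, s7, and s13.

s5 = 0, s7 = 0, s13 = 1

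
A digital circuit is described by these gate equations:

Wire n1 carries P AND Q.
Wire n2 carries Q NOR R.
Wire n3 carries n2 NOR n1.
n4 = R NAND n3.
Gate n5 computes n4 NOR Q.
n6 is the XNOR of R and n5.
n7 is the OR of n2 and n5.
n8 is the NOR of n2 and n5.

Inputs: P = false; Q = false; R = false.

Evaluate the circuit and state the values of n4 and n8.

n1 = P AND Q = false AND false = false
n2 = Q NOR R = false NOR false = true
n3 = n2 NOR n1 = true NOR false = false
n4 = R NAND n3 = false NAND false = true
n5 = n4 NOR Q = true NOR false = false
n8 = n2 NOR n5 = true NOR false = false

n4 = true, n8 = false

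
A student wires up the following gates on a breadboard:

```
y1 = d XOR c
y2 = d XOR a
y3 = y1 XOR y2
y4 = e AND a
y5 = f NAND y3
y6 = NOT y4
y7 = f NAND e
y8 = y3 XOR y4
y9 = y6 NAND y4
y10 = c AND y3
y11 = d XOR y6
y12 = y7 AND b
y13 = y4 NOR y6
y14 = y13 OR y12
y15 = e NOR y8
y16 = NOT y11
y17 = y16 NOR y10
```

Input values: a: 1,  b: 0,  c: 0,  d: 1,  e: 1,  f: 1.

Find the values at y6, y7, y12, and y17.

y6 = 0, y7 = 0, y12 = 0, y17 = 1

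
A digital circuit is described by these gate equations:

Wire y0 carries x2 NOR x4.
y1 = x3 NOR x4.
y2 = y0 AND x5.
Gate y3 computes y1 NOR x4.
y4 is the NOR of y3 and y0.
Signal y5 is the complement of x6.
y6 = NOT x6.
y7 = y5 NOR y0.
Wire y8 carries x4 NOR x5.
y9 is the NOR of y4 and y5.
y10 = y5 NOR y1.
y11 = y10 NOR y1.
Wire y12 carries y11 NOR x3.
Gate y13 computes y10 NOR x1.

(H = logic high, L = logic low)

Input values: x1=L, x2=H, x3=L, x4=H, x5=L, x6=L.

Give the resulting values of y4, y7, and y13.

y0 = x2 NOR x4 = H NOR H = L
y1 = x3 NOR x4 = L NOR H = L
y3 = y1 NOR x4 = L NOR H = L
y4 = y3 NOR y0 = L NOR L = H
y5 = NOT x6 = NOT L = H
y7 = y5 NOR y0 = H NOR L = L
y10 = y5 NOR y1 = H NOR L = L
y13 = y10 NOR x1 = L NOR L = H

y4 = H, y7 = L, y13 = H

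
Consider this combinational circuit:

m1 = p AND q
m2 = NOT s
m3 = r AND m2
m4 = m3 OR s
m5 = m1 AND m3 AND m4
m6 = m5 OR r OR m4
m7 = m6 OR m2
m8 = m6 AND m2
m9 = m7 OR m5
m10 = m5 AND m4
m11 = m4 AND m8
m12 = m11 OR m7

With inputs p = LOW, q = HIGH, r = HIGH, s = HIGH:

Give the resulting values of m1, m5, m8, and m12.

m1 = p AND q = LOW AND HIGH = LOW
m2 = NOT s = NOT HIGH = LOW
m3 = r AND m2 = HIGH AND LOW = LOW
m4 = m3 OR s = LOW OR HIGH = HIGH
m5 = m1 AND m3 AND m4 = LOW AND LOW AND HIGH = LOW
m6 = m5 OR r OR m4 = LOW OR HIGH OR HIGH = HIGH
m7 = m6 OR m2 = HIGH OR LOW = HIGH
m8 = m6 AND m2 = HIGH AND LOW = LOW
m11 = m4 AND m8 = HIGH AND LOW = LOW
m12 = m11 OR m7 = LOW OR HIGH = HIGH

m1 = LOW  m5 = LOW  m8 = LOW  m12 = HIGH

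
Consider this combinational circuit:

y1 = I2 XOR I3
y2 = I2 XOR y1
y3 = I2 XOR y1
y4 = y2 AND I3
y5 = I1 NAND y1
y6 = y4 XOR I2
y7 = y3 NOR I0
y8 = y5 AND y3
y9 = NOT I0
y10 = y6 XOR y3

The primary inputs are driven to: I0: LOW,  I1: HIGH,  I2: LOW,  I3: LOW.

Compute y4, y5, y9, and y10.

y1 = I2 XOR I3 = LOW XOR LOW = LOW
y2 = I2 XOR y1 = LOW XOR LOW = LOW
y3 = I2 XOR y1 = LOW XOR LOW = LOW
y4 = y2 AND I3 = LOW AND LOW = LOW
y5 = I1 NAND y1 = HIGH NAND LOW = HIGH
y6 = y4 XOR I2 = LOW XOR LOW = LOW
y9 = NOT I0 = NOT LOW = HIGH
y10 = y6 XOR y3 = LOW XOR LOW = LOW

y4 = LOW, y5 = HIGH, y9 = HIGH, y10 = LOW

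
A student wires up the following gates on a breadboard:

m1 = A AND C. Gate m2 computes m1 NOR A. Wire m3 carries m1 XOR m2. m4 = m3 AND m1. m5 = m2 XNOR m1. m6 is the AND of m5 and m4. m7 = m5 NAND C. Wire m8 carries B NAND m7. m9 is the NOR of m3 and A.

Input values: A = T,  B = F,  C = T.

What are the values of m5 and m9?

m5 = F  m9 = F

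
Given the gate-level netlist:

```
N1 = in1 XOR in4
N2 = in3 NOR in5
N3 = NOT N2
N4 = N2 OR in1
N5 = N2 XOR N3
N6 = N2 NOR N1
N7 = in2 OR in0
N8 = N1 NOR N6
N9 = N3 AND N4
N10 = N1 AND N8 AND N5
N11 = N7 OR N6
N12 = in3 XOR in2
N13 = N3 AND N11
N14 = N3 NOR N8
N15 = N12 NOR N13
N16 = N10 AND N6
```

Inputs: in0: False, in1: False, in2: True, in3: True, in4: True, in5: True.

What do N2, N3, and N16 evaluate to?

N2 = False; N3 = True; N16 = False

N1 = in1 XOR in4 = False XOR True = True
N2 = in3 NOR in5 = True NOR True = False
N3 = NOT N2 = NOT False = True
N5 = N2 XOR N3 = False XOR True = True
N6 = N2 NOR N1 = False NOR True = False
N8 = N1 NOR N6 = True NOR False = False
N10 = N1 AND N8 AND N5 = True AND False AND True = False
N16 = N10 AND N6 = False AND False = False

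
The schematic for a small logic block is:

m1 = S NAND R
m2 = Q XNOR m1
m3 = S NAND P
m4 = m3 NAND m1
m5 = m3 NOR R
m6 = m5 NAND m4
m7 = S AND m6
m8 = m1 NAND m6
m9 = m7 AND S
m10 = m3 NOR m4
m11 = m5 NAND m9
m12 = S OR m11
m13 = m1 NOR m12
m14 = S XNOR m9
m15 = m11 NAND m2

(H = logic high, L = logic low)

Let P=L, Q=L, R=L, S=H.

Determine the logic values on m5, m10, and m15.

m5 = L  m10 = L  m15 = H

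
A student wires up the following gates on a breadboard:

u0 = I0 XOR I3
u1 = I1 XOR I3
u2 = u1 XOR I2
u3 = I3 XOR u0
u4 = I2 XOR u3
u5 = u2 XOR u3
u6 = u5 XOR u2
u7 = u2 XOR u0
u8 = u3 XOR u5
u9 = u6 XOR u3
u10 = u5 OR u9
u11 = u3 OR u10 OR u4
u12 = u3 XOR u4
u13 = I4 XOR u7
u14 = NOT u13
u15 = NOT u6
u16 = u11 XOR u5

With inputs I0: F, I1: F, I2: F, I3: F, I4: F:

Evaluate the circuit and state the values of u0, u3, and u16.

u0 = F, u3 = F, u16 = F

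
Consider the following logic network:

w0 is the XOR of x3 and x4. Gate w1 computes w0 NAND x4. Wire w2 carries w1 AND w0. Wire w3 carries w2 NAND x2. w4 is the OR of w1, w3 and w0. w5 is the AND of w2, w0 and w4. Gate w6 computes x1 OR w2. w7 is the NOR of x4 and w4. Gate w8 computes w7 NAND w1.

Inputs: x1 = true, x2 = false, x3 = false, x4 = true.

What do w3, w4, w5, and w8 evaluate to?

w3 = true, w4 = true, w5 = false, w8 = true

w0 = x3 XOR x4 = false XOR true = true
w1 = w0 NAND x4 = true NAND true = false
w2 = w1 AND w0 = false AND true = false
w3 = w2 NAND x2 = false NAND false = true
w4 = w1 OR w3 OR w0 = false OR true OR true = true
w5 = w2 AND w0 AND w4 = false AND true AND true = false
w7 = x4 NOR w4 = true NOR true = false
w8 = w7 NAND w1 = false NAND false = true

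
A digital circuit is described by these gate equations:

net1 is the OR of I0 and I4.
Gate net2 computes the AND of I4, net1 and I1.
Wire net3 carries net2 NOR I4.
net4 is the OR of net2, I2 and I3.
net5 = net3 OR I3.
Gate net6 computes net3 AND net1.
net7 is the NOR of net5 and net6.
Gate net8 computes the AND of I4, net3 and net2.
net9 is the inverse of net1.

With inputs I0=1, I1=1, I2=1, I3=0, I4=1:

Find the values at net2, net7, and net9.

net1 = I0 OR I4 = 1 OR 1 = 1
net2 = I4 AND net1 AND I1 = 1 AND 1 AND 1 = 1
net3 = net2 NOR I4 = 1 NOR 1 = 0
net5 = net3 OR I3 = 0 OR 0 = 0
net6 = net3 AND net1 = 0 AND 1 = 0
net7 = net5 NOR net6 = 0 NOR 0 = 1
net9 = NOT net1 = NOT 1 = 0

net2 = 1, net7 = 1, net9 = 0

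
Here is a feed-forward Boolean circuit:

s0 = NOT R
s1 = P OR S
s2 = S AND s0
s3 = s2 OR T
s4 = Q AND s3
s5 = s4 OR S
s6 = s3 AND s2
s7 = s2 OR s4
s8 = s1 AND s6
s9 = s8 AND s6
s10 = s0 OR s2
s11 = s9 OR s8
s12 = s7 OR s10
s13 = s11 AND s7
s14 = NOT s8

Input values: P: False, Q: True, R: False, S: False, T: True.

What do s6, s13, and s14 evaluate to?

s6 = False  s13 = False  s14 = True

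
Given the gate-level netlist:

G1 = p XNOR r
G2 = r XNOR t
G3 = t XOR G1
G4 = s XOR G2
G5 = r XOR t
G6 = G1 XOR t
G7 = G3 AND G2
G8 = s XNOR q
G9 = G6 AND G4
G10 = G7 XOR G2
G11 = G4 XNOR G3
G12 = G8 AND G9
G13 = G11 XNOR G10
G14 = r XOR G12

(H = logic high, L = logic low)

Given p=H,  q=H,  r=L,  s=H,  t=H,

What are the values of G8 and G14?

G8 = H  G14 = H

G1 = p XNOR r = H XNOR L = L
G2 = r XNOR t = L XNOR H = L
G4 = s XOR G2 = H XOR L = H
G6 = G1 XOR t = L XOR H = H
G8 = s XNOR q = H XNOR H = H
G9 = G6 AND G4 = H AND H = H
G12 = G8 AND G9 = H AND H = H
G14 = r XOR G12 = L XOR H = H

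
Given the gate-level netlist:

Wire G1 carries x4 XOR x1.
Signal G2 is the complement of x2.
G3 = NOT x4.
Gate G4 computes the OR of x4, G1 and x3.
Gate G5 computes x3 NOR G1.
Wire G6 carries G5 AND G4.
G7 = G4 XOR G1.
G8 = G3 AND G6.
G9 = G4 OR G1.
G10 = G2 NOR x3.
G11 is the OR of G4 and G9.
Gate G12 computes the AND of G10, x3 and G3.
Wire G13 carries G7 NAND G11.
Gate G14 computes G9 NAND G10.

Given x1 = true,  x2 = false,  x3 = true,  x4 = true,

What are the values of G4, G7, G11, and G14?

G4 = true, G7 = true, G11 = true, G14 = true

G1 = x4 XOR x1 = true XOR true = false
G2 = NOT x2 = NOT false = true
G4 = x4 OR G1 OR x3 = true OR false OR true = true
G7 = G4 XOR G1 = true XOR false = true
G9 = G4 OR G1 = true OR false = true
G10 = G2 NOR x3 = true NOR true = false
G11 = G4 OR G9 = true OR true = true
G14 = G9 NAND G10 = true NAND false = true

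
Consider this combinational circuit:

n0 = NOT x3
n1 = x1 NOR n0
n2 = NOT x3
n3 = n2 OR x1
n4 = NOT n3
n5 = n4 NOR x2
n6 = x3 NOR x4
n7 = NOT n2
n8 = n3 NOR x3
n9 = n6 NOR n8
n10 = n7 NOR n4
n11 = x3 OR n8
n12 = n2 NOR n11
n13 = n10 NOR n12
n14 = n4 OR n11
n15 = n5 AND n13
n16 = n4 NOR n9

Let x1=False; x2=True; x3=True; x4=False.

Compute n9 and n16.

n9 = True, n16 = False

n2 = NOT x3 = NOT True = False
n3 = n2 OR x1 = False OR False = False
n4 = NOT n3 = NOT False = True
n6 = x3 NOR x4 = True NOR False = False
n8 = n3 NOR x3 = False NOR True = False
n9 = n6 NOR n8 = False NOR False = True
n16 = n4 NOR n9 = True NOR True = False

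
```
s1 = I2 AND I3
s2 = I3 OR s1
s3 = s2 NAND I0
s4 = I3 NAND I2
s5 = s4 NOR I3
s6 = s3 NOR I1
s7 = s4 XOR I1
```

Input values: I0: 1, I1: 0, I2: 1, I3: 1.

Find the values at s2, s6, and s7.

s1 = I2 AND I3 = 1 AND 1 = 1
s2 = I3 OR s1 = 1 OR 1 = 1
s3 = s2 NAND I0 = 1 NAND 1 = 0
s4 = I3 NAND I2 = 1 NAND 1 = 0
s6 = s3 NOR I1 = 0 NOR 0 = 1
s7 = s4 XOR I1 = 0 XOR 0 = 0

s2 = 1, s6 = 1, s7 = 0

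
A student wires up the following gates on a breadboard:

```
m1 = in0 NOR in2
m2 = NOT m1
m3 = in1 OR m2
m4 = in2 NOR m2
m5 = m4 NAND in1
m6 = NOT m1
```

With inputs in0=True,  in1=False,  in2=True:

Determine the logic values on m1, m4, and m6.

m1 = False; m4 = False; m6 = True

m1 = in0 NOR in2 = True NOR True = False
m2 = NOT m1 = NOT False = True
m4 = in2 NOR m2 = True NOR True = False
m6 = NOT m1 = NOT False = True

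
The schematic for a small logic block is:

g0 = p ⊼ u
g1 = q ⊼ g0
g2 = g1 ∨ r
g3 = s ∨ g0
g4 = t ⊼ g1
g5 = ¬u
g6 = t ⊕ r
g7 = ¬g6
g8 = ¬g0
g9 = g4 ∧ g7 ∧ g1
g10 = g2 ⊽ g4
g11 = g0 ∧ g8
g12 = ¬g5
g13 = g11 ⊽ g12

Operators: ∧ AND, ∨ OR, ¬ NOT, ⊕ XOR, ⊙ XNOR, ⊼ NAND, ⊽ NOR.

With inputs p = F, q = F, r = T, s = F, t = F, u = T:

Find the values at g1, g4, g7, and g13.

g1 = T  g4 = T  g7 = F  g13 = F

g0 = p NAND u = F NAND T = T
g1 = q NAND g0 = F NAND T = T
g4 = t NAND g1 = F NAND T = T
g5 = NOT u = NOT T = F
g6 = t XOR r = F XOR T = T
g7 = NOT g6 = NOT T = F
g8 = NOT g0 = NOT T = F
g11 = g0 AND g8 = T AND F = F
g12 = NOT g5 = NOT F = T
g13 = g11 NOR g12 = F NOR T = F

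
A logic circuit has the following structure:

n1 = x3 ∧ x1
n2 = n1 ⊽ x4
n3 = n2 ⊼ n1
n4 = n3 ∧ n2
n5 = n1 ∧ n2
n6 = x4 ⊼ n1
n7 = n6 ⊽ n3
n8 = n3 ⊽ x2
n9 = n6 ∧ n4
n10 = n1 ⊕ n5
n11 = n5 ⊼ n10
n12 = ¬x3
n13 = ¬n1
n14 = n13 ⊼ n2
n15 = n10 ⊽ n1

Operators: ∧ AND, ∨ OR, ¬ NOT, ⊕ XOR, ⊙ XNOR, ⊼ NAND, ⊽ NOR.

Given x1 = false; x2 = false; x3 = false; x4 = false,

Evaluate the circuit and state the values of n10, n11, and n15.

n10 = false; n11 = true; n15 = true

n1 = x3 AND x1 = false AND false = false
n2 = n1 NOR x4 = false NOR false = true
n5 = n1 AND n2 = false AND true = false
n10 = n1 XOR n5 = false XOR false = false
n11 = n5 NAND n10 = false NAND false = true
n15 = n10 NOR n1 = false NOR false = true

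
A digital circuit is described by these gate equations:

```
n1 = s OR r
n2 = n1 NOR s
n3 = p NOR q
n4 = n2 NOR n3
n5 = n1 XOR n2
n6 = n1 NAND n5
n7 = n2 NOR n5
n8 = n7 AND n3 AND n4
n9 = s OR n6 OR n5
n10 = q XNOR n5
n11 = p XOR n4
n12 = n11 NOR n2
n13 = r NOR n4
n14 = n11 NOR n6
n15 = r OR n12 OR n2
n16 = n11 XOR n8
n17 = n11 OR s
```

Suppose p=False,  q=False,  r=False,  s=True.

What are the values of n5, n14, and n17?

n5 = True, n14 = True, n17 = True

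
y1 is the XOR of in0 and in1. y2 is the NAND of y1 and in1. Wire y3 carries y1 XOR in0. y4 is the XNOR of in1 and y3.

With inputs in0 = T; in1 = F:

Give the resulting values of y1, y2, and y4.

y1 = T; y2 = T; y4 = T

y1 = in0 XOR in1 = T XOR F = T
y2 = y1 NAND in1 = T NAND F = T
y3 = y1 XOR in0 = T XOR T = F
y4 = in1 XNOR y3 = F XNOR F = T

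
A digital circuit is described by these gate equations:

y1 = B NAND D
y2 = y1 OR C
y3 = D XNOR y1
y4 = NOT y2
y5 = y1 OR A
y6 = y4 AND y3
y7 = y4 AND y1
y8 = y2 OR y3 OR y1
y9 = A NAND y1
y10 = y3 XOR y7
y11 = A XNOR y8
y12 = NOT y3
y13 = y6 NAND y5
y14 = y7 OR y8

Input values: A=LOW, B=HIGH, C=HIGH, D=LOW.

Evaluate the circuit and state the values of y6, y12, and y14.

y1 = B NAND D = HIGH NAND LOW = HIGH
y2 = y1 OR C = HIGH OR HIGH = HIGH
y3 = D XNOR y1 = LOW XNOR HIGH = LOW
y4 = NOT y2 = NOT HIGH = LOW
y6 = y4 AND y3 = LOW AND LOW = LOW
y7 = y4 AND y1 = LOW AND HIGH = LOW
y8 = y2 OR y3 OR y1 = HIGH OR LOW OR HIGH = HIGH
y12 = NOT y3 = NOT LOW = HIGH
y14 = y7 OR y8 = LOW OR HIGH = HIGH

y6 = LOW, y12 = HIGH, y14 = HIGH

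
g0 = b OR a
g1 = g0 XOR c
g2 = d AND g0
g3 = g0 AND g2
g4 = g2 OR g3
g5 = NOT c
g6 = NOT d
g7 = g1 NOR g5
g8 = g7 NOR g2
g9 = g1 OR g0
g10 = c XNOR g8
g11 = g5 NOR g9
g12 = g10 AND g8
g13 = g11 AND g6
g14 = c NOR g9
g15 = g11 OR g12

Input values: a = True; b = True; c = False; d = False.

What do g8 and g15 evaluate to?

g8 = True; g15 = False

g0 = b OR a = True OR True = True
g1 = g0 XOR c = True XOR False = True
g2 = d AND g0 = False AND True = False
g5 = NOT c = NOT False = True
g7 = g1 NOR g5 = True NOR True = False
g8 = g7 NOR g2 = False NOR False = True
g9 = g1 OR g0 = True OR True = True
g10 = c XNOR g8 = False XNOR True = False
g11 = g5 NOR g9 = True NOR True = False
g12 = g10 AND g8 = False AND True = False
g15 = g11 OR g12 = False OR False = False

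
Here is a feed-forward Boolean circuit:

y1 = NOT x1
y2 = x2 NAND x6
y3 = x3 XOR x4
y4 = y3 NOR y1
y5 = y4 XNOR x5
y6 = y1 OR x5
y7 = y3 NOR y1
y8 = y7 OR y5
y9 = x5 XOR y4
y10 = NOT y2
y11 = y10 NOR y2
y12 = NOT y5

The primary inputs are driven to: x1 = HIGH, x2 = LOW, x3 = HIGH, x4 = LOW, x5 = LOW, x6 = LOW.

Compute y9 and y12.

y1 = NOT x1 = NOT HIGH = LOW
y3 = x3 XOR x4 = HIGH XOR LOW = HIGH
y4 = y3 NOR y1 = HIGH NOR LOW = LOW
y5 = y4 XNOR x5 = LOW XNOR LOW = HIGH
y9 = x5 XOR y4 = LOW XOR LOW = LOW
y12 = NOT y5 = NOT HIGH = LOW

y9 = LOW, y12 = LOW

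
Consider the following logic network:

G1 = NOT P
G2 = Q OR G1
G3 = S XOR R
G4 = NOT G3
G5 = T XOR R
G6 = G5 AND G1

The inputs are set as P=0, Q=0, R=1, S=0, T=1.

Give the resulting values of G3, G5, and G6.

G3 = 1, G5 = 0, G6 = 0

G1 = NOT P = NOT 0 = 1
G3 = S XOR R = 0 XOR 1 = 1
G5 = T XOR R = 1 XOR 1 = 0
G6 = G5 AND G1 = 0 AND 1 = 0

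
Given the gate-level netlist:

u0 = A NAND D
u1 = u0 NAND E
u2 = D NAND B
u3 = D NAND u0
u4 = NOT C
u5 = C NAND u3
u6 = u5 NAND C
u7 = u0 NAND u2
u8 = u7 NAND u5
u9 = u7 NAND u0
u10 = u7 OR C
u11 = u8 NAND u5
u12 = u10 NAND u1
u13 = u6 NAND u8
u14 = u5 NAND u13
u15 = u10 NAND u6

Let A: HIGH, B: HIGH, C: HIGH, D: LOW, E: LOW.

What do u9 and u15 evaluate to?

u0 = A NAND D = HIGH NAND LOW = HIGH
u2 = D NAND B = LOW NAND HIGH = HIGH
u3 = D NAND u0 = LOW NAND HIGH = HIGH
u5 = C NAND u3 = HIGH NAND HIGH = LOW
u6 = u5 NAND C = LOW NAND HIGH = HIGH
u7 = u0 NAND u2 = HIGH NAND HIGH = LOW
u9 = u7 NAND u0 = LOW NAND HIGH = HIGH
u10 = u7 OR C = LOW OR HIGH = HIGH
u15 = u10 NAND u6 = HIGH NAND HIGH = LOW

u9 = HIGH, u15 = LOW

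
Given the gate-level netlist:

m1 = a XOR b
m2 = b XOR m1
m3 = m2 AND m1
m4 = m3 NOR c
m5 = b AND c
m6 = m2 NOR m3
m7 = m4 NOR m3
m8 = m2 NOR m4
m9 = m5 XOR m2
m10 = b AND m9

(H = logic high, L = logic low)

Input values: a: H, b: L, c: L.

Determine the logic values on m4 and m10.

m1 = a XOR b = H XOR L = H
m2 = b XOR m1 = L XOR H = H
m3 = m2 AND m1 = H AND H = H
m4 = m3 NOR c = H NOR L = L
m5 = b AND c = L AND L = L
m9 = m5 XOR m2 = L XOR H = H
m10 = b AND m9 = L AND H = L

m4 = L  m10 = L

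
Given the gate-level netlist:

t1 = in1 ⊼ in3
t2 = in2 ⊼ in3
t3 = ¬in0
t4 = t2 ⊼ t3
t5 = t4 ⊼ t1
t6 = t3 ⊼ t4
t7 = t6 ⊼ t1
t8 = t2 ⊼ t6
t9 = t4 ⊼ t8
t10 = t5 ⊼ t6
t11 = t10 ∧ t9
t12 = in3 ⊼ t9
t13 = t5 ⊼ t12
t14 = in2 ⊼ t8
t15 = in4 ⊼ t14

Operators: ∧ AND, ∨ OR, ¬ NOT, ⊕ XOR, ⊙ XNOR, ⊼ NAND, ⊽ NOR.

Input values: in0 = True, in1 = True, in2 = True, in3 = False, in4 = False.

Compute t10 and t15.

t1 = in1 NAND in3 = True NAND False = True
t2 = in2 NAND in3 = True NAND False = True
t3 = NOT in0 = NOT True = False
t4 = t2 NAND t3 = True NAND False = True
t5 = t4 NAND t1 = True NAND True = False
t6 = t3 NAND t4 = False NAND True = True
t8 = t2 NAND t6 = True NAND True = False
t10 = t5 NAND t6 = False NAND True = True
t14 = in2 NAND t8 = True NAND False = True
t15 = in4 NAND t14 = False NAND True = True

t10 = True, t15 = True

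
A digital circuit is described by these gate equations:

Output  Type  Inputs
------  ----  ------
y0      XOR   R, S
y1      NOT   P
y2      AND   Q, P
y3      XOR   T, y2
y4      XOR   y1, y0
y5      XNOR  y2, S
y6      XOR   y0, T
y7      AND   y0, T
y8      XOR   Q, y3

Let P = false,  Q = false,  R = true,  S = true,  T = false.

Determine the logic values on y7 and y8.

y0 = R XOR S = true XOR true = false
y2 = Q AND P = false AND false = false
y3 = T XOR y2 = false XOR false = false
y7 = y0 AND T = false AND false = false
y8 = Q XOR y3 = false XOR false = false

y7 = false, y8 = false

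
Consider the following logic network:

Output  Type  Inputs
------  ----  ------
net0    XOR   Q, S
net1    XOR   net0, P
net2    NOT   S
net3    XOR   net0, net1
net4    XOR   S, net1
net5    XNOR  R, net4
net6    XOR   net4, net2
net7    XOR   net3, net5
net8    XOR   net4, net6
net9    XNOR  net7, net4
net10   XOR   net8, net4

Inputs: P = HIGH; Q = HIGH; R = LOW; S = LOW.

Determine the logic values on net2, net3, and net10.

net2 = HIGH, net3 = HIGH, net10 = HIGH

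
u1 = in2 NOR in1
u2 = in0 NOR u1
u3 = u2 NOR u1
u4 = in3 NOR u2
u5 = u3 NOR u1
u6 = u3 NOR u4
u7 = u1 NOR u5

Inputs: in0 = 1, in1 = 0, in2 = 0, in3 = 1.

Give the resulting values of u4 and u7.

u1 = in2 NOR in1 = 0 NOR 0 = 1
u2 = in0 NOR u1 = 1 NOR 1 = 0
u3 = u2 NOR u1 = 0 NOR 1 = 0
u4 = in3 NOR u2 = 1 NOR 0 = 0
u5 = u3 NOR u1 = 0 NOR 1 = 0
u7 = u1 NOR u5 = 1 NOR 0 = 0

u4 = 0, u7 = 0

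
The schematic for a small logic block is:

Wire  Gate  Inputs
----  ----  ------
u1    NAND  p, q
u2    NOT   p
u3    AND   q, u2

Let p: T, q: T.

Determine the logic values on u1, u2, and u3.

u1 = F, u2 = F, u3 = F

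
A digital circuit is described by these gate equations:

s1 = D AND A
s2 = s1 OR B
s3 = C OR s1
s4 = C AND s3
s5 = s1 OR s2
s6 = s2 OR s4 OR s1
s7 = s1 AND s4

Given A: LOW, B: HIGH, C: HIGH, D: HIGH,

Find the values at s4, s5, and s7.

s4 = HIGH  s5 = HIGH  s7 = LOW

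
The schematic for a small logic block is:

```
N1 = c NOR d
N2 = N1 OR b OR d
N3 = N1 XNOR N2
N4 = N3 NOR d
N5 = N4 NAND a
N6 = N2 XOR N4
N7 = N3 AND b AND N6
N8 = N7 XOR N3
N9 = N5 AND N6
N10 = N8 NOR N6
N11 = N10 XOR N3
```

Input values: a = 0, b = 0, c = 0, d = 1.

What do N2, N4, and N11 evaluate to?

N1 = c NOR d = 0 NOR 1 = 0
N2 = N1 OR b OR d = 0 OR 0 OR 1 = 1
N3 = N1 XNOR N2 = 0 XNOR 1 = 0
N4 = N3 NOR d = 0 NOR 1 = 0
N6 = N2 XOR N4 = 1 XOR 0 = 1
N7 = N3 AND b AND N6 = 0 AND 0 AND 1 = 0
N8 = N7 XOR N3 = 0 XOR 0 = 0
N10 = N8 NOR N6 = 0 NOR 1 = 0
N11 = N10 XOR N3 = 0 XOR 0 = 0

N2 = 1, N4 = 0, N11 = 0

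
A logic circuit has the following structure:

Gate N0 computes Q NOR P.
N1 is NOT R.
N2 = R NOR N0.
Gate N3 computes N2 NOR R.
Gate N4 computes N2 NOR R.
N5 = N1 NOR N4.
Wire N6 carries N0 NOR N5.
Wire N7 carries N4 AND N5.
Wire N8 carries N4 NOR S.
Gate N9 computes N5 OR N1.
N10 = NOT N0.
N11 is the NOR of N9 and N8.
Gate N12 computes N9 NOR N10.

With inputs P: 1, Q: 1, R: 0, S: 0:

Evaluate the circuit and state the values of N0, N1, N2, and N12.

N0 = 0; N1 = 1; N2 = 1; N12 = 0

N0 = Q NOR P = 1 NOR 1 = 0
N1 = NOT R = NOT 0 = 1
N2 = R NOR N0 = 0 NOR 0 = 1
N4 = N2 NOR R = 1 NOR 0 = 0
N5 = N1 NOR N4 = 1 NOR 0 = 0
N9 = N5 OR N1 = 0 OR 1 = 1
N10 = NOT N0 = NOT 0 = 1
N12 = N9 NOR N10 = 1 NOR 1 = 0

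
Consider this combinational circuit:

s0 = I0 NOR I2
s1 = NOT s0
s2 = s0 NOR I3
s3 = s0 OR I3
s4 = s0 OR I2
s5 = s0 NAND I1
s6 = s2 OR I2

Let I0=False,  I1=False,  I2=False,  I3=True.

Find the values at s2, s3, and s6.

s2 = False  s3 = True  s6 = False

s0 = I0 NOR I2 = False NOR False = True
s2 = s0 NOR I3 = True NOR True = False
s3 = s0 OR I3 = True OR True = True
s6 = s2 OR I2 = False OR False = False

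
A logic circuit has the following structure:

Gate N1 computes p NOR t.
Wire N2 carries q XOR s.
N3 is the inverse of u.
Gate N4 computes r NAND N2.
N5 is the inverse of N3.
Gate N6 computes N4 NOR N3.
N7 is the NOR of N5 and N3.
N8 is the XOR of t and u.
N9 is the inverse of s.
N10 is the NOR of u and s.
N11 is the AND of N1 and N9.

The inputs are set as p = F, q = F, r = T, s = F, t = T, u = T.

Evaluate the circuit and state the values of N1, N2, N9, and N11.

N1 = F, N2 = F, N9 = T, N11 = F

N1 = p NOR t = F NOR T = F
N2 = q XOR s = F XOR F = F
N9 = NOT s = NOT F = T
N11 = N1 AND N9 = F AND T = F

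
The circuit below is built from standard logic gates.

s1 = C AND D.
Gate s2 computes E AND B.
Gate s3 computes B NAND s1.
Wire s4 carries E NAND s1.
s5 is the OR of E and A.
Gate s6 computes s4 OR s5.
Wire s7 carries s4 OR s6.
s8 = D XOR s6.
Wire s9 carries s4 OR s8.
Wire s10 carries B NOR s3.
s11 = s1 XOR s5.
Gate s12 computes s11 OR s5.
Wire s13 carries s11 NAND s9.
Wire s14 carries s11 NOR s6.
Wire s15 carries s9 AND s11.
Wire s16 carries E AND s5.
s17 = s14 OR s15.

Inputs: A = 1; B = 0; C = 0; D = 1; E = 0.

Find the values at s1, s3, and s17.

s1 = 0, s3 = 1, s17 = 1

s1 = C AND D = 0 AND 1 = 0
s3 = B NAND s1 = 0 NAND 0 = 1
s4 = E NAND s1 = 0 NAND 0 = 1
s5 = E OR A = 0 OR 1 = 1
s6 = s4 OR s5 = 1 OR 1 = 1
s8 = D XOR s6 = 1 XOR 1 = 0
s9 = s4 OR s8 = 1 OR 0 = 1
s11 = s1 XOR s5 = 0 XOR 1 = 1
s14 = s11 NOR s6 = 1 NOR 1 = 0
s15 = s9 AND s11 = 1 AND 1 = 1
s17 = s14 OR s15 = 0 OR 1 = 1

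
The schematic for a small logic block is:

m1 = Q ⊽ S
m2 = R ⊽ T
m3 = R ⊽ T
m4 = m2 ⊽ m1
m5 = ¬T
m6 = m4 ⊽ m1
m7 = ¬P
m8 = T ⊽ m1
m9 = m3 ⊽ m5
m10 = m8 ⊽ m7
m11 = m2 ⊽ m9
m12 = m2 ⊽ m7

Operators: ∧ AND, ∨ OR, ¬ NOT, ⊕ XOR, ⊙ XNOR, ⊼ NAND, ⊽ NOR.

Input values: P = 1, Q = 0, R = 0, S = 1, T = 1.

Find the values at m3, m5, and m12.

m2 = R NOR T = 0 NOR 1 = 0
m3 = R NOR T = 0 NOR 1 = 0
m5 = NOT T = NOT 1 = 0
m7 = NOT P = NOT 1 = 0
m12 = m2 NOR m7 = 0 NOR 0 = 1

m3 = 0; m5 = 0; m12 = 1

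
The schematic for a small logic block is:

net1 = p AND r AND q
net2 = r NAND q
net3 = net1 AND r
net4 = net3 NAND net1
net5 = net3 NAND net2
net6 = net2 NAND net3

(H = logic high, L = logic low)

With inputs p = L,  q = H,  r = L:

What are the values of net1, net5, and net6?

net1 = L  net5 = H  net6 = H

net1 = p AND r AND q = L AND L AND H = L
net2 = r NAND q = L NAND H = H
net3 = net1 AND r = L AND L = L
net5 = net3 NAND net2 = L NAND H = H
net6 = net2 NAND net3 = H NAND L = H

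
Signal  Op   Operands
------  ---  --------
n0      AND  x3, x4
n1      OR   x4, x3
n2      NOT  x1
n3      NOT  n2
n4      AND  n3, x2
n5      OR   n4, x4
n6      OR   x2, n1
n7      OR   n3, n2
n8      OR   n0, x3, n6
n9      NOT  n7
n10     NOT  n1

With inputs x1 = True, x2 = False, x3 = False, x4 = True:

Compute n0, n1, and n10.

n0 = False; n1 = True; n10 = False

n0 = x3 AND x4 = False AND True = False
n1 = x4 OR x3 = True OR False = True
n10 = NOT n1 = NOT True = False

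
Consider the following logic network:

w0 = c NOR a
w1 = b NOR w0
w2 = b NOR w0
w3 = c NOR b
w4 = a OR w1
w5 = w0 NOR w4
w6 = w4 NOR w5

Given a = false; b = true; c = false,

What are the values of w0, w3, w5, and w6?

w0 = true  w3 = false  w5 = false  w6 = true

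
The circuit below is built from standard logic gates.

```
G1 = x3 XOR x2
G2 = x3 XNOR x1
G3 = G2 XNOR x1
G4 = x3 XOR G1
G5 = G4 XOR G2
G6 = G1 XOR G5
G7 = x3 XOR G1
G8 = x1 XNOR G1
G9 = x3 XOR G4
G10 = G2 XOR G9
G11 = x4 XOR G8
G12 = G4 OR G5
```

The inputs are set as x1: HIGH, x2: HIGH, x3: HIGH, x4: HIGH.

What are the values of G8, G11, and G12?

G8 = LOW; G11 = HIGH; G12 = HIGH

G1 = x3 XOR x2 = HIGH XOR HIGH = LOW
G2 = x3 XNOR x1 = HIGH XNOR HIGH = HIGH
G4 = x3 XOR G1 = HIGH XOR LOW = HIGH
G5 = G4 XOR G2 = HIGH XOR HIGH = LOW
G8 = x1 XNOR G1 = HIGH XNOR LOW = LOW
G11 = x4 XOR G8 = HIGH XOR LOW = HIGH
G12 = G4 OR G5 = HIGH OR LOW = HIGH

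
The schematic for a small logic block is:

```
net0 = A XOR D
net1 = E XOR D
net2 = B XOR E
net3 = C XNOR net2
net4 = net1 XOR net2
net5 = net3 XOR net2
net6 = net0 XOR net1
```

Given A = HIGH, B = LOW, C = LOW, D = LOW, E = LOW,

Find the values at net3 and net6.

net3 = HIGH, net6 = HIGH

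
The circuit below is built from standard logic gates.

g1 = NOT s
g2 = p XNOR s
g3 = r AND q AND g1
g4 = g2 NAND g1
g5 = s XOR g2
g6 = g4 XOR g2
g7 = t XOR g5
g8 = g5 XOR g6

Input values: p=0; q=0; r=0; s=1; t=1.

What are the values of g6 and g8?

g6 = 1  g8 = 0

g1 = NOT s = NOT 1 = 0
g2 = p XNOR s = 0 XNOR 1 = 0
g4 = g2 NAND g1 = 0 NAND 0 = 1
g5 = s XOR g2 = 1 XOR 0 = 1
g6 = g4 XOR g2 = 1 XOR 0 = 1
g8 = g5 XOR g6 = 1 XOR 1 = 0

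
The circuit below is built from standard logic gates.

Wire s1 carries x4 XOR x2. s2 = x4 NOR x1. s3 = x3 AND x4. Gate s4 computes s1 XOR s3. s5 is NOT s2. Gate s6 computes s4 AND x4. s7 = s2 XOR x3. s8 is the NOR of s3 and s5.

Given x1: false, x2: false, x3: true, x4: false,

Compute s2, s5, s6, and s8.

s2 = true, s5 = false, s6 = false, s8 = true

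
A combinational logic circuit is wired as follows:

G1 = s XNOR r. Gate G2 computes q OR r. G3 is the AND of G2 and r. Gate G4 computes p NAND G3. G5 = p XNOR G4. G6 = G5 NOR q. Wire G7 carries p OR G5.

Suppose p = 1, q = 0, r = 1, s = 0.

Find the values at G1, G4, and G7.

G1 = 0, G4 = 0, G7 = 1

G1 = s XNOR r = 0 XNOR 1 = 0
G2 = q OR r = 0 OR 1 = 1
G3 = G2 AND r = 1 AND 1 = 1
G4 = p NAND G3 = 1 NAND 1 = 0
G5 = p XNOR G4 = 1 XNOR 0 = 0
G7 = p OR G5 = 1 OR 0 = 1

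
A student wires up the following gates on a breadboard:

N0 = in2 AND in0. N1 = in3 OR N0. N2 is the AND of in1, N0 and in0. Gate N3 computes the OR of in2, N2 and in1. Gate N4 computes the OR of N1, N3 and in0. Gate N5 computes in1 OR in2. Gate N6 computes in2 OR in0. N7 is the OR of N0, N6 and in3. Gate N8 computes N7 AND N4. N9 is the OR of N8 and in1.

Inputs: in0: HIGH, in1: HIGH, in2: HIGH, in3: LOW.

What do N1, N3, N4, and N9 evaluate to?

N1 = HIGH; N3 = HIGH; N4 = HIGH; N9 = HIGH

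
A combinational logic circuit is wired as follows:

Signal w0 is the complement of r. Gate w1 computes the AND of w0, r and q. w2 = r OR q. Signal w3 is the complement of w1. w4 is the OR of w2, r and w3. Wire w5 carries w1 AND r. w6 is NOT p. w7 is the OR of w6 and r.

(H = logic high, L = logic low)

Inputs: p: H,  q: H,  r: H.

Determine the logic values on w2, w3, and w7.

w0 = NOT r = NOT H = L
w1 = w0 AND r AND q = L AND H AND H = L
w2 = r OR q = H OR H = H
w3 = NOT w1 = NOT L = H
w6 = NOT p = NOT H = L
w7 = w6 OR r = L OR H = H

w2 = H, w3 = H, w7 = H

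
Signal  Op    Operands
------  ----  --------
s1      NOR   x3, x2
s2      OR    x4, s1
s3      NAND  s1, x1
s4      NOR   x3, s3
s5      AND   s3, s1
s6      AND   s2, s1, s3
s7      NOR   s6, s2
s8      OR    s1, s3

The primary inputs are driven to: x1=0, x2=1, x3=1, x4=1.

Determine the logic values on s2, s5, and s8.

s2 = 1, s5 = 0, s8 = 1

s1 = x3 NOR x2 = 1 NOR 1 = 0
s2 = x4 OR s1 = 1 OR 0 = 1
s3 = s1 NAND x1 = 0 NAND 0 = 1
s5 = s3 AND s1 = 1 AND 0 = 0
s8 = s1 OR s3 = 0 OR 1 = 1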